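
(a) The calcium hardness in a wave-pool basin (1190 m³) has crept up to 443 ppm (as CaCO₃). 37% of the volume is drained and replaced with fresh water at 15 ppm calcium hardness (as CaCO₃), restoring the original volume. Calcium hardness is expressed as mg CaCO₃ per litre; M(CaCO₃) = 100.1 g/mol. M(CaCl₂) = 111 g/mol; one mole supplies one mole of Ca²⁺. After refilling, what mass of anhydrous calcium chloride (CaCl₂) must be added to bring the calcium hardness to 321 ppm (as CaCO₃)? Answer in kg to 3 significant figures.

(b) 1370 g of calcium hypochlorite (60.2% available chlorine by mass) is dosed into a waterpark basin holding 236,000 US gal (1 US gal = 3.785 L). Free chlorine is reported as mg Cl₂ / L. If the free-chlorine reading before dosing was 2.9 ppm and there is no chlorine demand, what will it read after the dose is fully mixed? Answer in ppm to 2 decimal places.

(a) 48.0 kg; (b) 3.82 ppm

(a) Volume: 1190 m³ = 1,190,000 L.
(a) After draining 37% and refilling: 443 × 0.63 + 15 × 0.37 = 284.64 ppm.
(a) Deficit to target: 321 − 284.64 = 36.36 mg/L.
(a) As CaCO₃: 36.36 mg/L × 1,190,000 L = 43,270 g; ÷ 100.1 = 432.3 mol Ca²⁺.
(a) Mass: 432.3 × 111 = 47,980 g.

(b) Volume: 236,000 US gal × 3.785 L/gal = 893,260 L.
(b) Available chlorine delivered: 1370 g × 0.602 = 824.7 g as Cl₂.
(b) Concentration rise: 824.7 g / 893,260 L = 0.9233 mg/L = 0.92 ppm.
(b) Final FC: 2.9 + 0.92 = 3.82 ppm.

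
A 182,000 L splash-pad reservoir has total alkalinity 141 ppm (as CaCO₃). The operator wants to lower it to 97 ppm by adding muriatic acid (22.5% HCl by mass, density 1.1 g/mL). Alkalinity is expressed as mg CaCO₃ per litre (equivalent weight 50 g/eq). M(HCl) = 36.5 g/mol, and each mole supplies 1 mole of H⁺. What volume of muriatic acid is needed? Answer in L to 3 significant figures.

Alkalinity to neutralize: (141 − 97) = 44 mg/L as CaCO₃ × 182,000 L = 8008 g as CaCO₃.
Equivalents of H⁺ required: 8008 ÷ 50 g/eq = 160.2 eq = 160.2 mol HCl.
Mass of HCl: 160.2 × 36.5 = 5846 g.
Mass of 22.5% solution: 5846 / 0.225 = 25,980 g.
Volume: 25,980 g ÷ 1.1 g/mL = 23,620 mL.

23.6 L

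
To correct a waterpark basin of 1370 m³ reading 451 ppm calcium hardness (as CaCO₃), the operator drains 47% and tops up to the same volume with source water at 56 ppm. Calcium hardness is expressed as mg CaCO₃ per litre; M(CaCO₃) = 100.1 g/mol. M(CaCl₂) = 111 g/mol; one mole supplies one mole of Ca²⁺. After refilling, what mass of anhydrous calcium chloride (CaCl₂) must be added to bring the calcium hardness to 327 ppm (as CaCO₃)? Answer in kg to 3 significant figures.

Volume: 1370 m³ = 1,370,000 L.
After draining 47% and refilling: 451 × 0.53 + 56 × 0.47 = 265.35 ppm.
Deficit to target: 327 − 265.35 = 61.65 mg/L.
As CaCO₃: 61.65 mg/L × 1,370,000 L = 84,460 g; ÷ 100.1 = 843.8 mol Ca²⁺.
Mass: 843.8 × 111 = 93,660 g.

93.7 kg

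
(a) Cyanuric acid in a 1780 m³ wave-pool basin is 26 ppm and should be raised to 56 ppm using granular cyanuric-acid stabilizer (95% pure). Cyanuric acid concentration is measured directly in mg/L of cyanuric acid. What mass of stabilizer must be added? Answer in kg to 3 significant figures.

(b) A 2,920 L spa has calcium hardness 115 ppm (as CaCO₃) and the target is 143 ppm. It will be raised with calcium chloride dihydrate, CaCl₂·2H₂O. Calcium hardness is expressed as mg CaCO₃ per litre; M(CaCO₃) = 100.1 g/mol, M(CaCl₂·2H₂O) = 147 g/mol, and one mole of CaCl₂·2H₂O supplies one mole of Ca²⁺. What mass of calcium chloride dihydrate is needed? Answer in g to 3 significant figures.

(a) 56.2 kg; (b) 120 g

(a) Volume: 1780 m³ = 1,780,000 L.
(a) CYA to add: (56 − 26) = 30 mg/L × 1,780,000 L = 53,400 g cyanuric acid.
(a) At 95% purity: 53,400 / 0.95 = 56,210 g product.

(b) Hardness to add: (143 − 115) = 28 mg/L as CaCO₃ × 2,920 L = 81.76 g as CaCO₃.
(b) Moles of Ca²⁺ (1 mol Ca²⁺ ≡ 1 mol CaCO₃): 81.76 / 100.1 g/mol = 0.8168 mol.
(b) Mass of CaCl₂·2H₂O: 0.8168 × 147 = 120.1 g.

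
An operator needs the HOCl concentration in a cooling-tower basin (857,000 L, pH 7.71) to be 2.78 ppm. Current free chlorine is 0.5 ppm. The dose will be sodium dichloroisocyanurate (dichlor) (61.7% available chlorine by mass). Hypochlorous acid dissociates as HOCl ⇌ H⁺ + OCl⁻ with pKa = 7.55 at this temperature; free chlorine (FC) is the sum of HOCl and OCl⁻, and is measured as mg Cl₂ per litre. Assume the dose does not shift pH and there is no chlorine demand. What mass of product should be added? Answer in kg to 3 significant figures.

[OCl⁻]/[HOCl] = 10^(pH − pKa) = 10^(7.71 − 7.55) = 1.445; fraction as HOCl = 1/(1 + 1.445) = 0.4089.
Free chlorine required for 2.78 ppm HOCl: 2.78 / 0.4089 = 6.798 ppm.
FC to add: 6.798 − 0.5 = 6.298 mg/L as Cl₂.
Cl₂ equivalent: 6.298 mg/L × 857,000 L = 5398 g.
Product at 61.7% available Cl: 5398 / 0.617 = 8748 g.

8.75 kg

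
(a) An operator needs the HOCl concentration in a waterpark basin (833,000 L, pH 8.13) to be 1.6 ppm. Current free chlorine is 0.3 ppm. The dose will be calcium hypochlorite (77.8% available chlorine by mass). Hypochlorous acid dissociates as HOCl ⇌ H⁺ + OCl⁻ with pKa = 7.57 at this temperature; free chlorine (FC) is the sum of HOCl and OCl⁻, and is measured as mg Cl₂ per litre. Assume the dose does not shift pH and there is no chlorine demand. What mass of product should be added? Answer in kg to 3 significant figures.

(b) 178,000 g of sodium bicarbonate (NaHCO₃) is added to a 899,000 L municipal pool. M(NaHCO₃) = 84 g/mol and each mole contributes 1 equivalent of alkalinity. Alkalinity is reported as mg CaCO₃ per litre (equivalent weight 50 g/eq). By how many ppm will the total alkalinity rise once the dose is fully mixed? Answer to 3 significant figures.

(a) [OCl⁻]/[HOCl] = 10^(pH − pKa) = 10^(8.13 − 7.57) = 3.631; fraction as HOCl = 1/(1 + 3.631) = 0.2159.
(a) Free chlorine required for 1.6 ppm HOCl: 1.6 / 0.2159 = 7.409 ppm.
(a) FC to add: 7.409 − 0.3 = 7.109 mg/L as Cl₂.
(a) Cl₂ equivalent: 7.109 mg/L × 833,000 L = 5922 g.
(a) Product at 77.8% available Cl: 5922 / 0.778 = 7612 g.

(b) Moles of NaHCO₃: 178,000 g ÷ 84 g/mol = 2119 mol → 2119 eq of alkalinity.
(b) As CaCO₃: 2119 eq × 50 g/eq = 106,000 g.
(b) Rise: 106,000 g / 899,000 L × 1000 = 117.9 mg/L.

(a) 7.61 kg; (b) 118 ppm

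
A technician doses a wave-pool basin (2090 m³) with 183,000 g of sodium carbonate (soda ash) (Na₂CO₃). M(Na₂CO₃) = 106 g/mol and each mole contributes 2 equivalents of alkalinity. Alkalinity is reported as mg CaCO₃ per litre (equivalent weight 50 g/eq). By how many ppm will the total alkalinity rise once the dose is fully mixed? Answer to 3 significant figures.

Volume: 2090 m³ = 2,090,000 L.
Moles of Na₂CO₃: 183,000 g ÷ 106 g/mol = 1726 mol → 3453 eq of alkalinity.
As CaCO₃: 3453 eq × 50 g/eq = 172,600 g.
Rise: 172,600 g / 2,090,000 L × 1000 = 82.6 mg/L.

82.6 ppm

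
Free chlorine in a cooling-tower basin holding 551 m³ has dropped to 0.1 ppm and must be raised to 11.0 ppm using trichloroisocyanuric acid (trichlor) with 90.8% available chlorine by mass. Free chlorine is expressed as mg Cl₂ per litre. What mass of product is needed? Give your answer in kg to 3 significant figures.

6.61 kg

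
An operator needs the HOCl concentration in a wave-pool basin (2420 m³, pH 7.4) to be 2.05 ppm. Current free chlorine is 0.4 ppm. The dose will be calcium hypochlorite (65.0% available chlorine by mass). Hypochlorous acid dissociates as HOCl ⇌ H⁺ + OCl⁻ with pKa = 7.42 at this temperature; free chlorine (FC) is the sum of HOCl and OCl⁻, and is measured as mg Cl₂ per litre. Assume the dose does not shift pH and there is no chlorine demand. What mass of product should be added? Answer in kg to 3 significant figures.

13.4 kg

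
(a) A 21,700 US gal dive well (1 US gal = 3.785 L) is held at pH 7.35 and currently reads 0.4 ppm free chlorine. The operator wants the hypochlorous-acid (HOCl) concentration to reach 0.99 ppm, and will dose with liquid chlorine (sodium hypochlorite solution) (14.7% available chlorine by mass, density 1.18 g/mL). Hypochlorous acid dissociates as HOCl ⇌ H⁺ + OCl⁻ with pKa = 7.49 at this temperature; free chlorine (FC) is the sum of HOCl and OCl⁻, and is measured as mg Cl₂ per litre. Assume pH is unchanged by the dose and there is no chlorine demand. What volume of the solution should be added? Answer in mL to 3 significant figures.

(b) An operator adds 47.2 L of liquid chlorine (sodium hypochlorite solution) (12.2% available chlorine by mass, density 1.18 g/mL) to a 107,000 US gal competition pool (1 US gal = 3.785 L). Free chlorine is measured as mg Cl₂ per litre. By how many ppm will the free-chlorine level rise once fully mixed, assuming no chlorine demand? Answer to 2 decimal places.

(a) Volume: 21,700 US gal × 3.785 L/gal = 82,134 L.
(a) [OCl⁻]/[HOCl] = 10^(pH − pKa) = 10^(7.35 − 7.49) = 0.7244; fraction as HOCl = 1/(1 + 0.7244) = 0.5799.
(a) Free chlorine required for 0.99 ppm HOCl: 0.99 / 0.5799 = 1.707 ppm.
(a) FC to add: 1.707 − 0.4 = 1.307 mg/L as Cl₂.
(a) Cl₂ equivalent: 1.307 mg/L × 82,134 L = 107.4 g.
(a) Product at 14.7% available Cl: 107.4 / 0.147 = 730.4 g.
(a) Volume: 730.4 g ÷ 1.18 g/mL = 619 mL.

(b) Volume: 107,000 US gal × 3.785 L/gal = 404,995 L.
(b) Mass of solution: 47.2 L × 1000 mL/L × 1.18 g/mL = 55,700 g.
(b) Available chlorine delivered: 55,700 g × 0.122 = 6795 g as Cl₂.
(b) Concentration rise: 6795 g / 404,995 L = 16.78 mg/L = 16.78 ppm.

(a) 619 mL; (b) 16.78 ppm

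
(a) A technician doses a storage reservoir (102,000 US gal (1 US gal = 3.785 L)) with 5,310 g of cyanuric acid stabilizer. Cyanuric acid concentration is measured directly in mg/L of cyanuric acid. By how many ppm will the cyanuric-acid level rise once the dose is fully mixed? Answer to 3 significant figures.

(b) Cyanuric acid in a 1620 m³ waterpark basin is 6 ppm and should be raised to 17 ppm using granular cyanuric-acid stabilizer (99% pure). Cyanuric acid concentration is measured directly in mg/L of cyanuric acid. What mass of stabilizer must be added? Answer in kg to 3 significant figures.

(a) 13.8 ppm; (b) 18.0 kg

(a) Volume: 102,000 US gal × 3.785 L/gal = 386,070 L.
(a) Rise: 5,310 g / 386,070 L × 1000 = 13.75 mg/L.

(b) Volume: 1620 m³ = 1,620,000 L.
(b) CYA to add: (17 − 6) = 11 mg/L × 1,620,000 L = 17,820 g cyanuric acid.
(b) At 99% purity: 17,820 / 0.99 = 18,000 g product.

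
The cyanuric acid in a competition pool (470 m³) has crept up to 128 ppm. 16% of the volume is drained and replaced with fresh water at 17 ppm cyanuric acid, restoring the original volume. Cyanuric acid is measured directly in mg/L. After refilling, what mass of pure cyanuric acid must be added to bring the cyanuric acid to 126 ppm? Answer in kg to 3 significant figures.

7.41 kg

Volume: 470 m³ = 470,000 L.
After draining 16% and refilling: 128 × 0.84 + 17 × 0.16 = 110.24 ppm.
Deficit to target: 126 − 110.24 = 15.76 mg/L.
Mass: 15.76 mg/L × 470,000 L = 7407 g cyanuric acid.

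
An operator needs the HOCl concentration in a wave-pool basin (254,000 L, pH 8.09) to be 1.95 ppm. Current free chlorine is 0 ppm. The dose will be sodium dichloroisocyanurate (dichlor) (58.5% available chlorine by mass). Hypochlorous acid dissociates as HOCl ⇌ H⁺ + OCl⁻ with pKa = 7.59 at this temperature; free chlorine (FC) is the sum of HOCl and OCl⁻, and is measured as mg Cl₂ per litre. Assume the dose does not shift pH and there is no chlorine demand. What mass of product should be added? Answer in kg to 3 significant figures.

[OCl⁻]/[HOCl] = 10^(pH − pKa) = 10^(8.09 − 7.59) = 3.162; fraction as HOCl = 1/(1 + 3.162) = 0.2403.
Free chlorine required for 1.95 ppm HOCl: 1.95 / 0.2403 = 8.116 ppm.
FC to add: 8.116 − 0 = 8.116 mg/L as Cl₂.
Cl₂ equivalent: 8.116 mg/L × 254,000 L = 2062 g.
Product at 58.5% available Cl: 2062 / 0.585 = 3524 g.

3.52 kg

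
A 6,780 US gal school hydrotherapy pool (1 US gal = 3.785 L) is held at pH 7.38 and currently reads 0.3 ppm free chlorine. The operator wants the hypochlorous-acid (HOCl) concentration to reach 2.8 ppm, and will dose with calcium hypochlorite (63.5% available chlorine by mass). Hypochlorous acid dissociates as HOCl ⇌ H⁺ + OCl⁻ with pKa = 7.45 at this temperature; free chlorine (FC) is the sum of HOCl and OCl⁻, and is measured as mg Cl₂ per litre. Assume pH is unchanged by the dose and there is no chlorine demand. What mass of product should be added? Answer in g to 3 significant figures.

197 g

Volume: 6,780 US gal × 3.785 L/gal = 25,662 L.
[OCl⁻]/[HOCl] = 10^(pH − pKa) = 10^(7.38 − 7.45) = 0.8511; fraction as HOCl = 1/(1 + 0.8511) = 0.5402.
Free chlorine required for 2.8 ppm HOCl: 2.8 / 0.5402 = 5.183 ppm.
FC to add: 5.183 − 0.3 = 4.883 mg/L as Cl₂.
Cl₂ equivalent: 4.883 mg/L × 25,662 L = 125.3 g.
Product at 63.5% available Cl: 125.3 / 0.635 = 197.3 g.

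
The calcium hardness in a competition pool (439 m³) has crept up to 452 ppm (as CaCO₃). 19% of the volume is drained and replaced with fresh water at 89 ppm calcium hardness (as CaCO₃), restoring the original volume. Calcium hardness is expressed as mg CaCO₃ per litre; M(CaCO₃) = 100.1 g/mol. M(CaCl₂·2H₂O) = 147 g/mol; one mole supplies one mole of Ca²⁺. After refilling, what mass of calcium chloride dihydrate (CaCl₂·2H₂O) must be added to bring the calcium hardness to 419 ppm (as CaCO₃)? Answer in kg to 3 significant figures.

23.2 kg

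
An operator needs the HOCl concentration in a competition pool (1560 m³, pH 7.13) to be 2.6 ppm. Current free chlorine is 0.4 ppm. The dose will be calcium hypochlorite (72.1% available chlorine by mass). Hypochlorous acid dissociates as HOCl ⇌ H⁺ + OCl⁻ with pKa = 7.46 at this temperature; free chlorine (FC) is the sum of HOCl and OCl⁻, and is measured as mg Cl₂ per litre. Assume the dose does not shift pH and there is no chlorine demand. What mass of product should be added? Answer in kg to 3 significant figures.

Volume: 1560 m³ = 1,560,000 L.
[OCl⁻]/[HOCl] = 10^(pH − pKa) = 10^(7.13 − 7.46) = 0.4677; fraction as HOCl = 1/(1 + 0.4677) = 0.6813.
Free chlorine required for 2.6 ppm HOCl: 2.6 / 0.6813 = 3.816 ppm.
FC to add: 3.816 − 0.4 = 3.416 mg/L as Cl₂.
Cl₂ equivalent: 3.416 mg/L × 1,560,000 L = 5329 g.
Product at 72.1% available Cl: 5329 / 0.721 = 7391 g.

7.39 kg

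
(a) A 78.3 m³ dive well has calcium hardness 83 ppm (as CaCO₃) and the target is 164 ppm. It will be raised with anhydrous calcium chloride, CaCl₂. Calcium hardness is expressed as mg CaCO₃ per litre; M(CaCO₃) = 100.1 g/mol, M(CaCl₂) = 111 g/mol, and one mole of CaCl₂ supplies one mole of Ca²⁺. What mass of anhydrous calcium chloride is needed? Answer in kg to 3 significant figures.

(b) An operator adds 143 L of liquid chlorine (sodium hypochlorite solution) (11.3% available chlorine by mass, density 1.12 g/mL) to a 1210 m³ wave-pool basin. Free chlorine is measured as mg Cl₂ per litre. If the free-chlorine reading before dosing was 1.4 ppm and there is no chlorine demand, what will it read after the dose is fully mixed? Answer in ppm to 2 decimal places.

(a) 7.03 kg; (b) 16.36 ppm

(a) Volume: 78.3 m³ = 78,300 L.
(a) Hardness to add: (164 − 83) = 81 mg/L as CaCO₃ × 78,300 L = 6342 g as CaCO₃.
(a) Moles of Ca²⁺ (1 mol Ca²⁺ ≡ 1 mol CaCO₃): 6342 / 100.1 g/mol = 63.36 mol.
(a) Mass of CaCl₂: 63.36 × 111 = 7033 g.

(b) Volume: 1210 m³ = 1,210,000 L.
(b) Mass of solution: 143 L × 1000 mL/L × 1.12 g/mL = 160,200 g.
(b) Available chlorine delivered: 160,200 g × 0.113 = 18,100 g as Cl₂.
(b) Concentration rise: 18,100 g / 1,210,000 L = 14.96 mg/L = 14.96 ppm.
(b) Final FC: 1.4 + 14.96 = 16.36 ppm.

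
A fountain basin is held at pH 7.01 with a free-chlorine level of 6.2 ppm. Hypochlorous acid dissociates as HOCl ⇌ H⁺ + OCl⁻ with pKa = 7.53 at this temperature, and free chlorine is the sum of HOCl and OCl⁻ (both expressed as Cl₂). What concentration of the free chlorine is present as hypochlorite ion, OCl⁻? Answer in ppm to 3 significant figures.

[OCl⁻]/[HOCl] = 10^(pH − pKa) = 10^(7.01 − 7.53) = 10^-0.52 = 0.302.
Fraction as HOCl = 1 / (1 + 0.302) = 0.7681.
OCl⁻ = (1 − 0.7681) × 6.2 ppm = 1.438 ppm.

1.44 ppm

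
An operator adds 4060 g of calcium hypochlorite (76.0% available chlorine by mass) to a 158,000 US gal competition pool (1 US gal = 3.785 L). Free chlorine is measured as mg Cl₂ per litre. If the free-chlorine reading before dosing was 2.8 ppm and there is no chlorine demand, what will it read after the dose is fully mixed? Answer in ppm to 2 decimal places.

Volume: 158,000 US gal × 3.785 L/gal = 598,030 L.
Available chlorine delivered: 4060 g × 0.76 = 3086 g as Cl₂.
Concentration rise: 3086 g / 598,030 L = 5.16 mg/L = 5.16 ppm.
Final FC: 2.8 + 5.16 = 7.96 ppm.

7.96 ppm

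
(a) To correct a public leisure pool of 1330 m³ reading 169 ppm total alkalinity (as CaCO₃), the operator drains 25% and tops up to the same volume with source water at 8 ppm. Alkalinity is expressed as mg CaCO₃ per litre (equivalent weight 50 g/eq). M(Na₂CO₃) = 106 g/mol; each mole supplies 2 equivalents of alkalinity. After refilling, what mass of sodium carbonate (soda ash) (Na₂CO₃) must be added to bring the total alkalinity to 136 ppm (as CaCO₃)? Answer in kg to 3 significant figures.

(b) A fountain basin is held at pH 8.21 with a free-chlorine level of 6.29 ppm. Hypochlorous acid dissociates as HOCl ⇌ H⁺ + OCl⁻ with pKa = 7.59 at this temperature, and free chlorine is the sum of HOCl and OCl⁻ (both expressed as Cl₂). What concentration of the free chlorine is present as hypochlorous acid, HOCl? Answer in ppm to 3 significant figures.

(a) Volume: 1330 m³ = 1,330,000 L.
(a) After draining 25% and refilling: 169 × 0.75 + 8 × 0.25 = 128.75 ppm.
(a) Deficit to target: 136 − 128.75 = 7.25 mg/L.
(a) As CaCO₃: 7.25 mg/L × 1,330,000 L = 9642 g; ÷ 50 g/eq ÷ 2 = 96.42 mol Na₂CO₃.
(a) Mass: 96.42 × 106 = 10,220 g.

(b) [OCl⁻]/[HOCl] = 10^(pH − pKa) = 10^(8.21 − 7.59) = 10^0.62 = 4.169.
(b) Fraction as HOCl = 1 / (1 + 4.169) = 0.1935.
(b) HOCl = 0.1935 × 6.29 ppm = 1.217 ppm.

(a) 10.2 kg; (b) 1.22 ppm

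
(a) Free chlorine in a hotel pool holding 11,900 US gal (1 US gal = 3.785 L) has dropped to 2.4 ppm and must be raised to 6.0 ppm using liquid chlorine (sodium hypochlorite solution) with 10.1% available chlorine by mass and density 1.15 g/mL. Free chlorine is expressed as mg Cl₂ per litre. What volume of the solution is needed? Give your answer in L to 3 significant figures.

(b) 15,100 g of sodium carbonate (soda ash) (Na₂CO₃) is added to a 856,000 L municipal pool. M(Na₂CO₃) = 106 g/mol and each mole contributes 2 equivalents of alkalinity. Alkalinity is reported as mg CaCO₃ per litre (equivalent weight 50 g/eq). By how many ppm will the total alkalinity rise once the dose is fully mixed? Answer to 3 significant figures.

(a) Volume: 11,900 US gal × 3.785 L/gal = 45,042 L.
(a) Chlorine deficit: 6.0 − 2.4 = 3.6 ppm = 3.6 mg/L as Cl₂.
(a) Cl₂ equivalent needed: 3.6 mg/L × 45,042 L = 162,100 mg = 162.1 g.
(a) Product at 10.1% available chlorine: 162.1 / 0.101 = 1605 g.
(a) Volume at density 1.15 g/mL: 1605 g ÷ 1.15 g/mL = 1396 mL.

(b) Moles of Na₂CO₃: 15,100 g ÷ 106 g/mol = 142.5 mol → 284.9 eq of alkalinity.
(b) As CaCO₃: 284.9 eq × 50 g/eq = 14,250 g.
(b) Rise: 14,250 g / 856,000 L × 1000 = 16.64 mg/L.

(a) 1.40 L; (b) 16.6 ppm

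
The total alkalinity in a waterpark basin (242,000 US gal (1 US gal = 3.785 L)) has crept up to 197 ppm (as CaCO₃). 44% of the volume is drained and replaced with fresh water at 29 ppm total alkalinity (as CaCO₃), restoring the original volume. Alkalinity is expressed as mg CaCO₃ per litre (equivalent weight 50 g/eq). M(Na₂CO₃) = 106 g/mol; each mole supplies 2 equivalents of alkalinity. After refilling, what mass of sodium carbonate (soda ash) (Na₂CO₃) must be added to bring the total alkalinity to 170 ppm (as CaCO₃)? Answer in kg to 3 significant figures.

Volume: 242,000 US gal × 3.785 L/gal = 915,970 L.
After draining 44% and refilling: 197 × 0.56 + 29 × 0.44 = 123.08 ppm.
Deficit to target: 170 − 123.08 = 46.92 mg/L.
As CaCO₃: 46.92 mg/L × 915,970 L = 42,980 g; ÷ 50 g/eq ÷ 2 = 429.8 mol Na₂CO₃.
Mass: 429.8 × 106 = 45,560 g.

45.6 kg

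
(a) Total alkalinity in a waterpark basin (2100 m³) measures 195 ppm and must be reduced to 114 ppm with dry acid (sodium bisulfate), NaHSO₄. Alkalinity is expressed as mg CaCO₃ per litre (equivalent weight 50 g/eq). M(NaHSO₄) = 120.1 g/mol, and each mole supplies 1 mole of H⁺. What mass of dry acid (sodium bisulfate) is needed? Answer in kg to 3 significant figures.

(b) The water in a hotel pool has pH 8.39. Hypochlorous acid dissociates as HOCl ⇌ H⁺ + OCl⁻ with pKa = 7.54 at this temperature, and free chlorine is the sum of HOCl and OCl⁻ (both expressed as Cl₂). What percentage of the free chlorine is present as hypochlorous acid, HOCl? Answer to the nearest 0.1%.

(a) Volume: 2100 m³ = 2,100,000 L.
(a) Alkalinity to neutralize: (195 − 114) = 81 mg/L as CaCO₃ × 2,100,000 L = 170,100 g as CaCO₃.
(a) Equivalents of H⁺ required: 170,100 ÷ 50 g/eq = 3402 eq = 3402 mol NaHSO₄.
(a) Mass of NaHSO₄: 3402 × 120.1 = 408,600 g.

(b) [OCl⁻]/[HOCl] = 10^(pH − pKa) = 10^(8.39 − 7.54) = 10^0.85 = 7.079.
(b) Fraction as HOCl = 1 / (1 + 7.079) = 0.1238.

(a) 409 kg; (b) 12.4%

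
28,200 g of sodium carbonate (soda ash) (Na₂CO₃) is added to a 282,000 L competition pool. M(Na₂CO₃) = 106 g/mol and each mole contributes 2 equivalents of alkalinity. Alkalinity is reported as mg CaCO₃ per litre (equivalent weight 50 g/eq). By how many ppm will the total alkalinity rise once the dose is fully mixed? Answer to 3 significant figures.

94.3 ppm

Moles of Na₂CO₃: 28,200 g ÷ 106 g/mol = 266 mol → 532.1 eq of alkalinity.
As CaCO₃: 532.1 eq × 50 g/eq = 26,600 g.
Rise: 26,600 g / 282,000 L × 1000 = 94.34 mg/L.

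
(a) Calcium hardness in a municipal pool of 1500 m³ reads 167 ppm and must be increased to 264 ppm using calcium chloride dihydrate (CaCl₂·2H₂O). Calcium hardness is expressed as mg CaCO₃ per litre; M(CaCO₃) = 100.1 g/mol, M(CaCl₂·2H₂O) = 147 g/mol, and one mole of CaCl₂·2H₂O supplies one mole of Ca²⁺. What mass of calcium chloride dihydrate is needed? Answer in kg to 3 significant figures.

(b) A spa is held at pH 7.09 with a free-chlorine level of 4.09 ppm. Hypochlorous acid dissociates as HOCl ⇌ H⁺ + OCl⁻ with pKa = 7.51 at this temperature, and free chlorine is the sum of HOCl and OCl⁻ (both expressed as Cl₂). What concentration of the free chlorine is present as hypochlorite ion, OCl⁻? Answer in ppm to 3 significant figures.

(a) 214 kg; (b) 1.13 ppm

(a) Volume: 1500 m³ = 1,500,000 L.
(a) Hardness to add: (264 − 167) = 97 mg/L as CaCO₃ × 1,500,000 L = 145,500 g as CaCO₃.
(a) Moles of Ca²⁺ (1 mol Ca²⁺ ≡ 1 mol CaCO₃): 145,500 / 100.1 g/mol = 1454 mol.
(a) Mass of CaCl₂·2H₂O: 1454 × 147 = 213,700 g.

(b) [OCl⁻]/[HOCl] = 10^(pH − pKa) = 10^(7.09 − 7.51) = 10^-0.42 = 0.3802.
(b) Fraction as HOCl = 1 / (1 + 0.3802) = 0.7245.
(b) OCl⁻ = (1 − 0.7245) × 4.09 ppm = 1.127 ppm.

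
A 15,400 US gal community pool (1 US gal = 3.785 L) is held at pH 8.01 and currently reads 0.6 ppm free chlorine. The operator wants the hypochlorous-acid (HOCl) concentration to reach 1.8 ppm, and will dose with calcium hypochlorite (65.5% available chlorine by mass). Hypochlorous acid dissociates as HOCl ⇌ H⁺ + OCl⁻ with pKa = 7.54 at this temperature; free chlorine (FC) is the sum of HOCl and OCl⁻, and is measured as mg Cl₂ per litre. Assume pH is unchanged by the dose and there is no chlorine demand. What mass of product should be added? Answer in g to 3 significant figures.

Volume: 15,400 US gal × 3.785 L/gal = 58,289 L.
[OCl⁻]/[HOCl] = 10^(pH − pKa) = 10^(8.01 − 7.54) = 2.951; fraction as HOCl = 1/(1 + 2.951) = 0.2531.
Free chlorine required for 1.8 ppm HOCl: 1.8 / 0.2531 = 7.112 ppm.
FC to add: 7.112 − 0.6 = 6.512 mg/L as Cl₂.
Cl₂ equivalent: 6.512 mg/L × 58,289 L = 379.6 g.
Product at 65.5% available Cl: 379.6 / 0.655 = 579.5 g.

580 g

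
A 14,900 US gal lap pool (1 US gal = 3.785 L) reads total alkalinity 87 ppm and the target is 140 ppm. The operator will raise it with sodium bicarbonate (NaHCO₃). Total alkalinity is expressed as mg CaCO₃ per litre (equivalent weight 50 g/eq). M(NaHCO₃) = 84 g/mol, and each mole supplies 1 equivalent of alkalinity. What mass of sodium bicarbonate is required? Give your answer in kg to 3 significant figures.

Volume: 14,900 US gal × 3.785 L/gal = 56,396 L.
Alkalinity to add: (140 − 87) = 53 mg/L as CaCO₃ × 56,396 L = 2989 g as CaCO₃.
Equivalents: 2989 g ÷ 50 g/eq = 59.78 eq.
NaHCO₃ supplies 1 eq per mole → 59.78 mol.
Mass: 59.78 mol × 84 g/mol = 5022 g.

5.02 kg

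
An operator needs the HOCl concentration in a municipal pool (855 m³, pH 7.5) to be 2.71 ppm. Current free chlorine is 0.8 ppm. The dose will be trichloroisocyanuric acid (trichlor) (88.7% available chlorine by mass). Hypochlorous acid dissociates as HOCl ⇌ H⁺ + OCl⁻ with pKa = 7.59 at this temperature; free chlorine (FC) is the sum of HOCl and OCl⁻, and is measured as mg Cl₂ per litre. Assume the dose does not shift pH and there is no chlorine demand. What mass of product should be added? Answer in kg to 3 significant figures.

3.96 kg

Volume: 855 m³ = 855,000 L.
[OCl⁻]/[HOCl] = 10^(pH − pKa) = 10^(7.5 − 7.59) = 0.8128; fraction as HOCl = 1/(1 + 0.8128) = 0.5516.
Free chlorine required for 2.71 ppm HOCl: 2.71 / 0.5516 = 4.913 ppm.
FC to add: 4.913 − 0.8 = 4.113 mg/L as Cl₂.
Cl₂ equivalent: 4.113 mg/L × 855,000 L = 3516 g.
Product at 88.7% available Cl: 3516 / 0.887 = 3964 g.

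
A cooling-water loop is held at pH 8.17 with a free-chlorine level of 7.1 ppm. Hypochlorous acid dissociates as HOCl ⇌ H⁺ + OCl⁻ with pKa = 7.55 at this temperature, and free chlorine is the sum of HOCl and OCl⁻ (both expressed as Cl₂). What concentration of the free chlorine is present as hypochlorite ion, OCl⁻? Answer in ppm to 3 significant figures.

5.73 ppm

[OCl⁻]/[HOCl] = 10^(pH − pKa) = 10^(8.17 − 7.55) = 10^0.62 = 4.169.
Fraction as HOCl = 1 / (1 + 4.169) = 0.1935.
OCl⁻ = (1 − 0.1935) × 7.1 ppm = 5.726 ppm.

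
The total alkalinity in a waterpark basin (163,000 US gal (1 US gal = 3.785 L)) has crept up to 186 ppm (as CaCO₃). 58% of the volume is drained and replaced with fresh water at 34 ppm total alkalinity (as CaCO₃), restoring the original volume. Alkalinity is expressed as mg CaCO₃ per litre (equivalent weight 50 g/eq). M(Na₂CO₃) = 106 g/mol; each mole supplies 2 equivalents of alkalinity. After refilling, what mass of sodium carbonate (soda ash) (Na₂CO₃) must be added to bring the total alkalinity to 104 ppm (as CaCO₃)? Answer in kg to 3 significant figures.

Volume: 163,000 US gal × 3.785 L/gal = 616,955 L.
After draining 58% and refilling: 186 × 0.42 + 34 × 0.58 = 97.84 ppm.
Deficit to target: 104 − 97.84 = 6.16 mg/L.
As CaCO₃: 6.16 mg/L × 616,955 L = 3800 g; ÷ 50 g/eq ÷ 2 = 38 mol Na₂CO₃.
Mass: 38 × 106 = 4028 g.

4.03 kg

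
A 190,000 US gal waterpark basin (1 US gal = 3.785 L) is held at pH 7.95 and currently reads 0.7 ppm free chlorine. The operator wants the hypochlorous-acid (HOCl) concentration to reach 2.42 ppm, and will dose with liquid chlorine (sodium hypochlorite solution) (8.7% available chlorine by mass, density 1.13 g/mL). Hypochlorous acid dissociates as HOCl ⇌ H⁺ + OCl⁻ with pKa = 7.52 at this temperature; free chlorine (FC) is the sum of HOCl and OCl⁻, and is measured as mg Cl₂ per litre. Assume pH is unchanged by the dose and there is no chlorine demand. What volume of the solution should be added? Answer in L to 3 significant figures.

Volume: 190,000 US gal × 3.785 L/gal = 719,150 L.
[OCl⁻]/[HOCl] = 10^(pH − pKa) = 10^(7.95 − 7.52) = 2.692; fraction as HOCl = 1/(1 + 2.692) = 0.2709.
Free chlorine required for 2.42 ppm HOCl: 2.42 / 0.2709 = 8.934 ppm.
FC to add: 8.934 − 0.7 = 8.234 mg/L as Cl₂.
Cl₂ equivalent: 8.234 mg/L × 719,150 L = 5921 g.
Product at 8.7% available Cl: 5921 / 0.087 = 68,060 g.
Volume: 68,060 g ÷ 1.13 g/mL = 60,230 mL.

60.2 L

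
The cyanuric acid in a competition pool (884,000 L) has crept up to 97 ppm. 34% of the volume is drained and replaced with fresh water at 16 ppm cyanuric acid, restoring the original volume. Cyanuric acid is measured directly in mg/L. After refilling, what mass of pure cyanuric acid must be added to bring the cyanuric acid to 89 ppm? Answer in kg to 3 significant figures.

17.3 kg

After draining 34% and refilling: 97 × 0.66 + 16 × 0.34 = 69.46 ppm.
Deficit to target: 89 − 69.46 = 19.54 mg/L.
Mass: 19.54 mg/L × 884,000 L = 17,270 g cyanuric acid.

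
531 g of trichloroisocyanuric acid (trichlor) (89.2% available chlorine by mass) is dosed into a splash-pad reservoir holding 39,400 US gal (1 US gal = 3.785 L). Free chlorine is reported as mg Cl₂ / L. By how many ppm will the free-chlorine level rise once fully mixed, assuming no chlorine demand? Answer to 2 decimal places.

Volume: 39,400 US gal × 3.785 L/gal = 149,129 L.
Available chlorine delivered: 531 g × 0.892 = 473.7 g as Cl₂.
Concentration rise: 473.7 g / 149,129 L = 3.176 mg/L = 3.18 ppm.

3.18 ppm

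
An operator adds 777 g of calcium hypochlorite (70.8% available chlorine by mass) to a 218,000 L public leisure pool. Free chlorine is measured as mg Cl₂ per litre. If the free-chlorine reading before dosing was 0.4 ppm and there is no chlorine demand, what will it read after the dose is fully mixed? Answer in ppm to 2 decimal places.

Available chlorine delivered: 777 g × 0.708 = 550.1 g as Cl₂.
Concentration rise: 550.1 g / 218,000 L = 2.523 mg/L = 2.52 ppm.
Final FC: 0.4 + 2.52 = 2.92 ppm.

2.92 ppm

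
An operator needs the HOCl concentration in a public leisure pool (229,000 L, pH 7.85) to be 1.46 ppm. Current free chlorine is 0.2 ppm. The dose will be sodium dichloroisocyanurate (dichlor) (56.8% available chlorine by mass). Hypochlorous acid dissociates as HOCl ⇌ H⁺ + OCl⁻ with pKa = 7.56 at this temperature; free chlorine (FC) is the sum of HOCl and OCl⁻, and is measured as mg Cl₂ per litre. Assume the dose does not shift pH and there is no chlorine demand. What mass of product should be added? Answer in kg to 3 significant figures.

1.66 kg

[OCl⁻]/[HOCl] = 10^(pH − pKa) = 10^(7.85 − 7.56) = 1.95; fraction as HOCl = 1/(1 + 1.95) = 0.339.
Free chlorine required for 1.46 ppm HOCl: 1.46 / 0.339 = 4.307 ppm.
FC to add: 4.307 − 0.2 = 4.107 mg/L as Cl₂.
Cl₂ equivalent: 4.107 mg/L × 229,000 L = 940.5 g.
Product at 56.8% available Cl: 940.5 / 0.568 = 1656 g.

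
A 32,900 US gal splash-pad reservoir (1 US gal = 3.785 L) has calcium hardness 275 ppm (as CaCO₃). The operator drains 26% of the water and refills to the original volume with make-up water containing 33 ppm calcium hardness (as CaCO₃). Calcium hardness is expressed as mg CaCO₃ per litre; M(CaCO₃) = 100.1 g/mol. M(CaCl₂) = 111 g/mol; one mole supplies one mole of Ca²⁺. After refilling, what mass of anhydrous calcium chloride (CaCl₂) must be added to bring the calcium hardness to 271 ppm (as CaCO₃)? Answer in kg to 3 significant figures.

8.14 kg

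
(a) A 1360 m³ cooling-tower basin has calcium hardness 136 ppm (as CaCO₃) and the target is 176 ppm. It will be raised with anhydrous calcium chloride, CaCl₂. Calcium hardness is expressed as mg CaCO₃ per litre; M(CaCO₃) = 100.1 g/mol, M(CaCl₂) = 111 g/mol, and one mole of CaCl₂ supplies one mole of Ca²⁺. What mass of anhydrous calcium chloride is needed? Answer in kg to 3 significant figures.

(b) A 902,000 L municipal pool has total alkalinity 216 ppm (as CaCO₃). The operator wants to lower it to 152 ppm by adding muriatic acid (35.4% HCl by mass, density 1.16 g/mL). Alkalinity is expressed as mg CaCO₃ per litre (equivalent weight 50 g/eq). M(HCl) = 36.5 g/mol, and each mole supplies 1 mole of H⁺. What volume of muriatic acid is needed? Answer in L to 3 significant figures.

(a) 60.3 kg; (b) 103 L

(a) Volume: 1360 m³ = 1,360,000 L.
(a) Hardness to add: (176 − 136) = 40 mg/L as CaCO₃ × 1,360,000 L = 54,400 g as CaCO₃.
(a) Moles of Ca²⁺ (1 mol Ca²⁺ ≡ 1 mol CaCO₃): 54,400 / 100.1 g/mol = 543.5 mol.
(a) Mass of CaCl₂: 543.5 × 111 = 60,320 g.

(b) Alkalinity to neutralize: (216 − 152) = 64 mg/L as CaCO₃ × 902,000 L = 57,730 g as CaCO₃.
(b) Equivalents of H⁺ required: 57,730 ÷ 50 g/eq = 1155 eq = 1155 mol HCl.
(b) Mass of HCl: 1155 × 36.5 = 42,140 g.
(b) Mass of 35.4% solution: 42,140 / 0.354 = 119,000 g.
(b) Volume: 119,000 g ÷ 1.16 g/mL = 102,600 mL.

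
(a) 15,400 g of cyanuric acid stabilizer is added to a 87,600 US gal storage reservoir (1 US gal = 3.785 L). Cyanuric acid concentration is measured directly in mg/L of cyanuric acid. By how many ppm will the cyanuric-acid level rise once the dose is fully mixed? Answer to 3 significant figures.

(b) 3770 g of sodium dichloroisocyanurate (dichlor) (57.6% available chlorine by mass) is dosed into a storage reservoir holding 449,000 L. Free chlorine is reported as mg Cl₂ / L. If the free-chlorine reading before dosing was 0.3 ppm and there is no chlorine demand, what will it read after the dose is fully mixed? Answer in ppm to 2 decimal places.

(a) Volume: 87,600 US gal × 3.785 L/gal = 331,566 L.
(a) Rise: 15,400 g / 331,566 L × 1000 = 46.45 mg/L.

(b) Available chlorine delivered: 3770 g × 0.576 = 2172 g as Cl₂.
(b) Concentration rise: 2172 g / 449,000 L = 4.836 mg/L = 4.84 ppm.
(b) Final FC: 0.3 + 4.84 = 5.14 ppm.

(a) 46.4 ppm; (b) 5.14 ppm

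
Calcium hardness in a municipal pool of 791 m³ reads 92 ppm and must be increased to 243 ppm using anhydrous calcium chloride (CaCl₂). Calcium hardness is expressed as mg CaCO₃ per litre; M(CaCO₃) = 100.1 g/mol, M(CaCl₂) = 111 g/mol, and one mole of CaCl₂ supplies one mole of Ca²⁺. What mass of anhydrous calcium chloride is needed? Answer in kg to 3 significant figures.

Volume: 791 m³ = 791,000 L.
Hardness to add: (243 − 92) = 151 mg/L as CaCO₃ × 791,000 L = 119,400 g as CaCO₃.
Moles of Ca²⁺ (1 mol Ca²⁺ ≡ 1 mol CaCO₃): 119,400 / 100.1 g/mol = 1193 mol.
Mass of CaCl₂: 1193 × 111 = 132,400 g.

132 kg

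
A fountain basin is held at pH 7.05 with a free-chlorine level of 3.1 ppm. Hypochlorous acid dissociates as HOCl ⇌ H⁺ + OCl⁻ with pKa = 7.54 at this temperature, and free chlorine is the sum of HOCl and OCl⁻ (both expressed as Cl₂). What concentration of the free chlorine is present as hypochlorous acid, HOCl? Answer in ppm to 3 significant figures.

[OCl⁻]/[HOCl] = 10^(pH − pKa) = 10^(7.05 − 7.54) = 10^-0.49 = 0.3236.
Fraction as HOCl = 1 / (1 + 0.3236) = 0.7555.
HOCl = 0.7555 × 3.1 ppm = 2.342 ppm.

2.34 ppm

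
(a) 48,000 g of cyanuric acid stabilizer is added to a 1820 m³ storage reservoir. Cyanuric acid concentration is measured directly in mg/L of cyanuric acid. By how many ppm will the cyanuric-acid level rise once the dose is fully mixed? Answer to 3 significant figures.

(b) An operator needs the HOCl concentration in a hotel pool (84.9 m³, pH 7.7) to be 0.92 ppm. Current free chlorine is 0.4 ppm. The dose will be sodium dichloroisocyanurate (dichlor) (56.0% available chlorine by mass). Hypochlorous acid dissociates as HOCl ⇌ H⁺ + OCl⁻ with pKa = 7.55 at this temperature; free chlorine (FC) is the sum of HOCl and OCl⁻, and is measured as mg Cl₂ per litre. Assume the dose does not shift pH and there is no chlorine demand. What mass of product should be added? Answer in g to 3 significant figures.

(a) 26.4 ppm; (b) 276 g

(a) Volume: 1820 m³ = 1,820,000 L.
(a) Rise: 48,000 g / 1,820,000 L × 1000 = 26.37 mg/L.

(b) Volume: 84.9 m³ = 84,900 L.
(b) [OCl⁻]/[HOCl] = 10^(pH − pKa) = 10^(7.7 − 7.55) = 1.413; fraction as HOCl = 1/(1 + 1.413) = 0.4145.
(b) Free chlorine required for 0.92 ppm HOCl: 0.92 / 0.4145 = 2.22 ppm.
(b) FC to add: 2.22 − 0.4 = 1.82 mg/L as Cl₂.
(b) Cl₂ equivalent: 1.82 mg/L × 84,900 L = 154.5 g.
(b) Product at 56.0% available Cl: 154.5 / 0.56 = 275.9 g.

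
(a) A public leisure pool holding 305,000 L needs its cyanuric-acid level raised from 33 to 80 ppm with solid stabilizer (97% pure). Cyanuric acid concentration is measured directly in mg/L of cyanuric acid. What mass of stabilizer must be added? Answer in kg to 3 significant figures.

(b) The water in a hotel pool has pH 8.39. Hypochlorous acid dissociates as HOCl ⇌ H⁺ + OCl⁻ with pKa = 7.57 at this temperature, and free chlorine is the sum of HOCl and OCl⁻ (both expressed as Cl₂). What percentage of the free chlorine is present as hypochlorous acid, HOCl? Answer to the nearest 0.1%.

(a) CYA to add: (80 − 33) = 47 mg/L × 305,000 L = 14,340 g cyanuric acid.
(a) At 97% purity: 14,340 / 0.97 = 14,780 g product.

(b) [OCl⁻]/[HOCl] = 10^(pH − pKa) = 10^(8.39 − 7.57) = 10^0.82 = 6.607.
(b) Fraction as HOCl = 1 / (1 + 6.607) = 0.1315.

(a) 14.8 kg; (b) 13.1%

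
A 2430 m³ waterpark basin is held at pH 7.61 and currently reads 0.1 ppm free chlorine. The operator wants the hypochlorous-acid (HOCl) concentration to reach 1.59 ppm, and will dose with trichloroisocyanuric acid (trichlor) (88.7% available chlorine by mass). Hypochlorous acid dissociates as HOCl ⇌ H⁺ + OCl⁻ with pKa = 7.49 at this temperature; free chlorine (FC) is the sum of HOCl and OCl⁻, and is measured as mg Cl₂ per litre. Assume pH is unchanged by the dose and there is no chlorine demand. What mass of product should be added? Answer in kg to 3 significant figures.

Volume: 2430 m³ = 2,430,000 L.
[OCl⁻]/[HOCl] = 10^(pH − pKa) = 10^(7.61 − 7.49) = 1.318; fraction as HOCl = 1/(1 + 1.318) = 0.4314.
Free chlorine required for 1.59 ppm HOCl: 1.59 / 0.4314 = 3.686 ppm.
FC to add: 3.686 − 0.1 = 3.586 mg/L as Cl₂.
Cl₂ equivalent: 3.586 mg/L × 2,430,000 L = 8714 g.
Product at 88.7% available Cl: 8714 / 0.887 = 9824 g.

9.82 kg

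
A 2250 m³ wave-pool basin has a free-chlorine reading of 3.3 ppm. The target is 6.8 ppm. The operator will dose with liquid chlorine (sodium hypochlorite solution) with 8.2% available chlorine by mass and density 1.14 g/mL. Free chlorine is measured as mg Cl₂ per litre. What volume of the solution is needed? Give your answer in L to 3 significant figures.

84.2 L

Volume: 2250 m³ = 2,250,000 L.
Chlorine deficit: 6.8 − 3.3 = 3.5 ppm = 3.5 mg/L as Cl₂.
Cl₂ equivalent needed: 3.5 mg/L × 2,250,000 L = 7,875,000 mg = 7875 g.
Product at 8.2% available chlorine: 7875 / 0.082 = 96,040 g.
Volume at density 1.14 g/mL: 96,040 g ÷ 1.14 g/mL = 84,240 mL.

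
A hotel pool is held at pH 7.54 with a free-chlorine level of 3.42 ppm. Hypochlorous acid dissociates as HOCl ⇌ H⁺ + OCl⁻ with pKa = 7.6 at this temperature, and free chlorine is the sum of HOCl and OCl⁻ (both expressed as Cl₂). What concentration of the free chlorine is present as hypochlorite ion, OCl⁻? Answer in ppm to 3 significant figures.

[OCl⁻]/[HOCl] = 10^(pH − pKa) = 10^(7.54 − 7.6) = 10^-0.06 = 0.871.
Fraction as HOCl = 1 / (1 + 0.871) = 0.5345.
OCl⁻ = (1 − 0.5345) × 3.42 ppm = 1.592 ppm.

1.59 ppm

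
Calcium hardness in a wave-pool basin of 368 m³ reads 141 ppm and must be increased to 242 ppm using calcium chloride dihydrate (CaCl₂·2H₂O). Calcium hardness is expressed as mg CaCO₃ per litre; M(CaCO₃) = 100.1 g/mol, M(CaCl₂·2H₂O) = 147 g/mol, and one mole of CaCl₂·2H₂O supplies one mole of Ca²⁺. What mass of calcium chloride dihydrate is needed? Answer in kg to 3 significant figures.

Volume: 368 m³ = 368,000 L.
Hardness to add: (242 − 141) = 101 mg/L as CaCO₃ × 368,000 L = 37,170 g as CaCO₃.
Moles of Ca²⁺ (1 mol Ca²⁺ ≡ 1 mol CaCO₃): 37,170 / 100.1 g/mol = 371.3 mol.
Mass of CaCl₂·2H₂O: 371.3 × 147 = 54,580 g.

54.6 kg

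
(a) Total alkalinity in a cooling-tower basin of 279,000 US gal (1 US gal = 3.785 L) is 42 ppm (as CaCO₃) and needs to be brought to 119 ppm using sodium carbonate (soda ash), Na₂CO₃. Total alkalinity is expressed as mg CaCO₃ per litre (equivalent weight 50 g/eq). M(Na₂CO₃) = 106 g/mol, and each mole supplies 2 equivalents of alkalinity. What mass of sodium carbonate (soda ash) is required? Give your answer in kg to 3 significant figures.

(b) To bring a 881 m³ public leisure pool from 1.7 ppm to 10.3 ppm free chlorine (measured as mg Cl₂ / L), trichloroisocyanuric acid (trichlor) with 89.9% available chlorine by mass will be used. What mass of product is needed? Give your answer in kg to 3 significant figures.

(a) 86.2 kg; (b) 8.43 kg

(a) Volume: 279,000 US gal × 3.785 L/gal = 1,056,015 L.
(a) Alkalinity to add: (119 − 42) = 77 mg/L as CaCO₃ × 1,056,015 L = 81,310 g as CaCO₃.
(a) Equivalents: 81,310 g ÷ 50 g/eq = 1626 eq.
(a) Each mole of Na₂CO₃ supplies 2 eq, so 1626 / 2 = 813.1 mol.
(a) Mass: 813.1 mol × 106 g/mol = 86,190 g.

(b) Volume: 881 m³ = 881,000 L.
(b) Chlorine deficit: 10.3 − 1.7 = 8.6 ppm = 8.6 mg/L as Cl₂.
(b) Cl₂ equivalent needed: 8.6 mg/L × 881,000 L = 7,577,000 mg = 7577 g.
(b) Product at 89.9% available chlorine: 7577 / 0.899 = 8428 g.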